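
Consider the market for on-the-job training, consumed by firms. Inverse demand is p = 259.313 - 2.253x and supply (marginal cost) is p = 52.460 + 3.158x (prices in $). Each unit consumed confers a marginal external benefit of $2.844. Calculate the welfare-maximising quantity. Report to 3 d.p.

x* = 38.754

Social marginal benefit = demand + MEB = 262.157 - 2.253x.
Set SMB = MC: 262.157 - 2.253x = 52.460 + 3.158x → x* = 38.7538.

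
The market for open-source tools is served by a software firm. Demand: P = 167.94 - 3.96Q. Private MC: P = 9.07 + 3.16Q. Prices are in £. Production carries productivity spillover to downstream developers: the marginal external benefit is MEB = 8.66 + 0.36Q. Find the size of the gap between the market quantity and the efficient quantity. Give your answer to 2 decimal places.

2.47 units

Market equilibrium (private): 9.07 + 3.16Q = 167.94 - 3.96Q → Q_m = 22.3132.
Social marginal cost = private MC − MEB = 0.41 + 2.80Q.
Set SMC = demand: 0.41 + 2.80Q = 167.94 - 3.96Q → Q* = 24.7825.
Gap = |22.3132 − 24.7825| = 2.4693.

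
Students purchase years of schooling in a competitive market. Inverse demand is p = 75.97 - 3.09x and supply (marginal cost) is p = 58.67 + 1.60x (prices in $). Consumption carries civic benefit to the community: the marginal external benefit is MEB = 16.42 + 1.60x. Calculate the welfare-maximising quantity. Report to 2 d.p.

x* = 10.91

Social marginal benefit = demand + MEB = 92.39 - 1.49x.
Set SMB = MC: 92.39 - 1.49x = 58.67 + 1.60x → x* = 10.9126.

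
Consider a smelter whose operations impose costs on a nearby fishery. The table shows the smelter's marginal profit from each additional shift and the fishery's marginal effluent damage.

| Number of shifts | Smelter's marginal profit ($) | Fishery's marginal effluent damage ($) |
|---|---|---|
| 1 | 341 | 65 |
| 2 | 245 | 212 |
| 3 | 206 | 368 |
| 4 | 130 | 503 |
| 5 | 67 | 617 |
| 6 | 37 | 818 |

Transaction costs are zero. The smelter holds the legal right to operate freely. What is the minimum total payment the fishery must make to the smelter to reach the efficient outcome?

$440

Left alone the smelter would choose level 6 (marginal profit stays positive).
Efficient level: k* = 2 (marginal profit ≥ marginal effluent damage through 2).
The fishery must at least cover the smelter's forgone profit from cutting 6→2: 206 + 130 + 67 + 37 = 440.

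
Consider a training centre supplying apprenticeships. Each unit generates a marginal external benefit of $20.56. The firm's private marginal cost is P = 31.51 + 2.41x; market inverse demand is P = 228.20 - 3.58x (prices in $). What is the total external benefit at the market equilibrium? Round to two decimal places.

Market equilibrium (private): 31.51 + 2.41x = 228.20 - 3.58x → x_m = 32.8364.
Total external benefit = MEB × x_m = 20.56 × 32.8364 = 675.1164.

$675.12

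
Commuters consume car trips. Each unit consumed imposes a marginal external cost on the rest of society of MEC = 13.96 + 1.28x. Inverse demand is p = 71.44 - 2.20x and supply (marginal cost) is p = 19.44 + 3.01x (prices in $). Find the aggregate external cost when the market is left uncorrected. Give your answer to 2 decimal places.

$203.09

Market equilibrium (private): 19.44 + 3.01x = 71.44 - 2.20x → x_m = 9.9808.
Total external cost = ∫₀^{x_m} (13.96 + 1.28x) dx = 13.96×9.9808 + ½×1.28×9.9808² = 203.0864.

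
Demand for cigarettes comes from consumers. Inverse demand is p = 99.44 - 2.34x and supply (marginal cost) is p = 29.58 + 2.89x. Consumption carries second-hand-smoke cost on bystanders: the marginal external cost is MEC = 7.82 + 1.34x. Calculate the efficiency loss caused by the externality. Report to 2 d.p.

DWL = 50.34

Market equilibrium (private): 29.58 + 2.89x = 99.44 - 2.34x → x_m = 13.3576.
Social marginal benefit = demand − MEC = 91.62 - 3.68x.
Set SMB = MC: 91.62 - 3.68x = 29.58 + 2.89x → x* = 9.4429.
The welfare-loss triangle has base |x_m − x*| and height MEC(x_m) (the vertical gap between SMB and MC is zero at x* and MEC at x_m).
DWL = ½ × 3.9147 × 25.7191 = 50.3413.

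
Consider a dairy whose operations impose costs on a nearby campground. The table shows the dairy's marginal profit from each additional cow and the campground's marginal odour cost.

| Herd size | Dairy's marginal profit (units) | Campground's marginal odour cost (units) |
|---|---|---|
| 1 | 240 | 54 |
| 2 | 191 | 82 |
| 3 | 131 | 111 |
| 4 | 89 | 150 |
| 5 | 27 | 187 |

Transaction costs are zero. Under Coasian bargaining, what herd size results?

3

Bargaining reaches the level where marginal profit last exceeds marginal odour cost.
That holds through level 3 (131 ≥ 111) but not at 4 (89 < 150).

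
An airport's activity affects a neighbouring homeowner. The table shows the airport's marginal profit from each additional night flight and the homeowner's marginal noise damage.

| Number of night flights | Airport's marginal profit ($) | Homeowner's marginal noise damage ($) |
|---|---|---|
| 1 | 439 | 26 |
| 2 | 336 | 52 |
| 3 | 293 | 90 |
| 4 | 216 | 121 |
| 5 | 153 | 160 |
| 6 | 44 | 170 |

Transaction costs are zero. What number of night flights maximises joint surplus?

4

Bargaining reaches the level where marginal profit last exceeds marginal noise damage.
That holds through level 4 (216 ≥ 121) but not at 5 (153 < 160).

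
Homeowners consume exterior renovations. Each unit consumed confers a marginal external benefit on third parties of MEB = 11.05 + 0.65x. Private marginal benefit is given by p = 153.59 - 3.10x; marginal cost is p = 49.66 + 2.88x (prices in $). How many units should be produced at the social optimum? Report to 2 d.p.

x* = 21.57

Social marginal benefit = demand + MEB = 164.64 - 2.45x.
Set SMB = MC: 164.64 - 2.45x = 49.66 + 2.88x → x* = 21.5722.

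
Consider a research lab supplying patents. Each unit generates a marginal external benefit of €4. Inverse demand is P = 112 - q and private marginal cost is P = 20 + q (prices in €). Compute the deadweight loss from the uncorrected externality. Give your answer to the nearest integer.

Market equilibrium (private): 20 + q = 112 - q → q_m = 46.0000.
Social marginal cost = private MC − MEB = 16 + q.
Set SMC = demand: 16 + q = 112 - q → q* = 48.0000.
Height of the DWL triangle at q_m is demand(q_m) − SMC(q_m) = MEB(q_m) = 4.0000.
DWL = ½ × 2.0000 × 4.0000 = 4.0000.

DWL = €4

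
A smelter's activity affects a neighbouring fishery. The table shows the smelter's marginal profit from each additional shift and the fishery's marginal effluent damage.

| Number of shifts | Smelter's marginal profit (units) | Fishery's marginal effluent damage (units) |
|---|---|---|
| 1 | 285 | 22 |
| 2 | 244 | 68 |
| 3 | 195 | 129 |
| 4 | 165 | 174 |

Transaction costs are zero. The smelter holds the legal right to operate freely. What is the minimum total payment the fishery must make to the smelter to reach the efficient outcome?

165

Left alone the smelter would choose level 4 (marginal profit stays positive).
Efficient level: k* = 3 (marginal profit ≥ marginal effluent damage through 3).
The fishery must at least cover the smelter's forgone profit from cutting 4→3: 165 = 165.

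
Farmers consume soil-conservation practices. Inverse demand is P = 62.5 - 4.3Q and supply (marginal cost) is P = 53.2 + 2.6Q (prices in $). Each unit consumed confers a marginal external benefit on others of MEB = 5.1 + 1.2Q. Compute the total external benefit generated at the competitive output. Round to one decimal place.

Market equilibrium (private): 53.2 + 2.6Q = 62.5 - 4.3Q → Q_m = 1.3478.
Total external benefit = ∫₀^{Q_m} (5.1 + 1.2Q) dQ = 5.1×1.3478 + ½×1.2×1.3478² = 7.9637.

$8.0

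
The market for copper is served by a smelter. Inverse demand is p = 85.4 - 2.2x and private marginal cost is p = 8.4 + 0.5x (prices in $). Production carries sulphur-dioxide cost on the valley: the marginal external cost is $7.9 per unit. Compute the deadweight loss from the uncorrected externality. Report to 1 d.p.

DWL = $11.6

Market equilibrium (private): 8.4 + 0.5x = 85.4 - 2.2x → x_m = 28.5185.
Social marginal cost = private MC + MEC = 16.3 + 0.5x.
Set SMC = demand: 16.3 + 0.5x = 85.4 - 2.2x → x* = 25.5926.
The loss is the area between SMC and demand from x* to x_m; with linear curves that's a triangle of height MEC(x_m).
DWL = ½ × 2.9259 × 7.9000 = 11.5573.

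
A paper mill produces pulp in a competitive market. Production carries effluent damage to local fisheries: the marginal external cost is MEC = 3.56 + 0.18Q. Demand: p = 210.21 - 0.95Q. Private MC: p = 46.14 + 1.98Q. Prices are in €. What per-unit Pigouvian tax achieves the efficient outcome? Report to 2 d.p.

tax = €12.85 per unit

Social marginal cost = private MC + MEC = 49.70 + 2.16Q.
Set SMC = demand: 49.70 + 2.16Q = 210.21 - 0.95Q → Q* = 51.6109.
The Pigouvian tax equals MEC at Q*: 3.56 + 0.18×51.6109 = 12.8500.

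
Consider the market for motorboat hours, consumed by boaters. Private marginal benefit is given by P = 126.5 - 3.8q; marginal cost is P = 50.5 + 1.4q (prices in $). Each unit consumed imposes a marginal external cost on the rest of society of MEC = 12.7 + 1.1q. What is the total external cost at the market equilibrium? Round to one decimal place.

$303.1

Market equilibrium (private): 50.5 + 1.4q = 126.5 - 3.8q → q_m = 14.6154.
Total external cost = ∫₀^{q_m} (12.7 + 1.1q) dq = 12.7×14.6154 + ½×1.1×14.6154² = 303.1010.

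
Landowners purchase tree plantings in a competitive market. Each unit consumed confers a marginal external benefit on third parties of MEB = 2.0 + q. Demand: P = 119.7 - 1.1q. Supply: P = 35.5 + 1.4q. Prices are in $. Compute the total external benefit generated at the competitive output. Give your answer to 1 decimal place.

Market equilibrium (private): 35.5 + 1.4q = 119.7 - 1.1q → q_m = 33.6800.
Total external benefit = ∫₀^{q_m} (2.0 + 1.0q) dq = 2.0×33.6800 + ½×1.0×33.6800² = 634.5312.

$634.5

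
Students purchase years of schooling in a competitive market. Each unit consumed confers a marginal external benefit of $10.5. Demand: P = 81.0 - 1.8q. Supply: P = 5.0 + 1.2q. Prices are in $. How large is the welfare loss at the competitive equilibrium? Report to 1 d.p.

DWL = $18.4

Market equilibrium (private): 5.0 + 1.2q = 81.0 - 1.8q → q_m = 25.3333.
Social marginal benefit = demand + MEB = 91.5 - 1.8q.
Set SMB = MC: 91.5 - 1.8q = 5.0 + 1.2q → q* = 28.8333.
The welfare-loss triangle has base |q_m − q*| and height MEB(q_m) (the vertical gap between SMB and MC is zero at q* and MEB at q_m).
DWL = ½ × 3.5000 × 10.5000 = 18.3750.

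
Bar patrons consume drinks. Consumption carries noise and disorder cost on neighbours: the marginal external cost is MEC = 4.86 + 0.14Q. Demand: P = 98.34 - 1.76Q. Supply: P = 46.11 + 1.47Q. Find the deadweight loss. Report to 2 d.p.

DWL = 7.53

Market equilibrium (private): 46.11 + 1.47Q = 98.34 - 1.76Q → Q_m = 16.1703.
Social marginal benefit = demand − MEC = 93.48 - 1.90Q.
Set SMB = MC: 93.48 - 1.90Q = 46.11 + 1.47Q → Q* = 14.0564.
Between Q* and Q_m the wedge MC − SMB runs linearly from 0 to MEC(Q_m), so the loss is a triangle.
DWL = ½ × 2.1139 × 7.1238 = 7.5295.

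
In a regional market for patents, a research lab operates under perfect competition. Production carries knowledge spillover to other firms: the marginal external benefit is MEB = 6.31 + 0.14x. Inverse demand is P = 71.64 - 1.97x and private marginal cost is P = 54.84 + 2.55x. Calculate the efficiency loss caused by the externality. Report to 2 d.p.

DWL = 5.33

Market equilibrium (private): 54.84 + 2.55x = 71.64 - 1.97x → x_m = 3.7168.
Social marginal cost = private MC − MEB = 48.53 + 2.41x.
Set SMC = demand: 48.53 + 2.41x = 71.64 - 1.97x → x* = 5.2763.
The loss is the area between SMC and demand from x* to x_m; with linear curves that's a triangle of height MEB(x_m).
DWL = ½ × 1.5595 × 6.8304 = 5.3260.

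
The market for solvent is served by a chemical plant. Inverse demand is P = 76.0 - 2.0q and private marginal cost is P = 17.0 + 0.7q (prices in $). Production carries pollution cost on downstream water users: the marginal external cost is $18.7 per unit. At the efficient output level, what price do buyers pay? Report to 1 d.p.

P = $46.1

Social marginal cost = private MC + MEC = 35.7 + 0.7q.
Set SMC = demand: 35.7 + 0.7q = 76.0 - 2.0q → q* = 14.9259.
Consumer price on the demand curve at q*: 76.0 − 2.0×14.9259 = 46.1482.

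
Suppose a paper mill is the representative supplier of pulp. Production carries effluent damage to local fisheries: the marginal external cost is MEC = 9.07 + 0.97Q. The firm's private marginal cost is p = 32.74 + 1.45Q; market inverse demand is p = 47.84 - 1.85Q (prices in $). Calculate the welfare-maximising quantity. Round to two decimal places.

Social marginal cost = private MC + MEC = 41.81 + 2.42Q.
Set SMC = demand: 41.81 + 2.42Q = 47.84 - 1.85Q → Q* = 1.4122.

Q* = 1.41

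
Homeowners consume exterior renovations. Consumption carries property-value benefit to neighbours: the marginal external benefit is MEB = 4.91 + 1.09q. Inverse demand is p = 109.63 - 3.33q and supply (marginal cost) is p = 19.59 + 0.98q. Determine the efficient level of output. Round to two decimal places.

Social marginal benefit = demand + MEB = 114.54 - 2.24q.
Set SMB = MC: 114.54 - 2.24q = 19.59 + 0.98q → q* = 29.4876.

q* = 29.49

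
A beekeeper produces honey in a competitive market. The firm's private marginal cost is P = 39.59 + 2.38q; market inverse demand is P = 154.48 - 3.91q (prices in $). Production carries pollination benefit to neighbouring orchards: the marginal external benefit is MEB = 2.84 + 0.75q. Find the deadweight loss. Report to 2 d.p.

DWL = $24.69

Market equilibrium (private): 39.59 + 2.38q = 154.48 - 3.91q → q_m = 18.2655.
Social marginal cost = private MC − MEB = 36.75 + 1.63q.
Set SMC = demand: 36.75 + 1.63q = 154.48 - 3.91q → q* = 21.2509.
The loss is the area between SMC and demand from q* to q_m; with linear curves that's a triangle of height MEB(q_m).
DWL = ½ × 2.9854 × 16.5391 = 24.6879.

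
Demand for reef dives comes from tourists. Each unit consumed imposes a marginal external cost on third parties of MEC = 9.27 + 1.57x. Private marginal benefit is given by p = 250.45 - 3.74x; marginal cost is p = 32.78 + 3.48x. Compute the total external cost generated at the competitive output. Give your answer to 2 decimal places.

992.97

Market equilibrium (private): 32.78 + 3.48x = 250.45 - 3.74x → x_m = 30.1482.
Total external cost = ∫₀^{x_m} (9.27 + 1.57x) dx = 9.27×30.1482 + ½×1.57×30.1482² = 992.9713.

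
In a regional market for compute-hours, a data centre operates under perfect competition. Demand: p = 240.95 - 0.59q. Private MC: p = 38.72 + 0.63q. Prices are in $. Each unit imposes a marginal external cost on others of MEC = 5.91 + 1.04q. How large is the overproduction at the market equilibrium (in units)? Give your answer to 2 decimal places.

Market equilibrium (private): 38.72 + 0.63q = 240.95 - 0.59q → q_m = 165.7623.
Social marginal cost = private MC + MEC = 44.63 + 1.67q.
Set SMC = demand: 44.63 + 1.67q = 240.95 - 0.59q → q* = 86.8673.
Gap = |165.7623 − 86.8673| = 78.8950.

78.90 units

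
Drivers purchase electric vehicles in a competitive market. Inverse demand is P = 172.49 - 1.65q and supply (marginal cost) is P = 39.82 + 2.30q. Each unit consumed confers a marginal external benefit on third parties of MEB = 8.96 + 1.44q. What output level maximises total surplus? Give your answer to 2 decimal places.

Social marginal benefit = demand + MEB = 181.45 - 0.21q.
Set SMB = MC: 181.45 - 0.21q = 39.82 + 2.30q → q* = 56.4263.

q* = 56.43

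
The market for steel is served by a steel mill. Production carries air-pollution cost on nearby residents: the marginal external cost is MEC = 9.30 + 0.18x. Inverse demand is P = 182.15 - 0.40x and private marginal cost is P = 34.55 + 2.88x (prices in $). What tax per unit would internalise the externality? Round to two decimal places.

Social marginal cost = private MC + MEC = 43.85 + 3.06x.
Set SMC = demand: 43.85 + 3.06x = 182.15 - 0.40x → x* = 39.9711.
The Pigouvian tax equals MEC at x*: 9.30 + 0.18×39.9711 = 16.4948.

tax = $16.49 per unit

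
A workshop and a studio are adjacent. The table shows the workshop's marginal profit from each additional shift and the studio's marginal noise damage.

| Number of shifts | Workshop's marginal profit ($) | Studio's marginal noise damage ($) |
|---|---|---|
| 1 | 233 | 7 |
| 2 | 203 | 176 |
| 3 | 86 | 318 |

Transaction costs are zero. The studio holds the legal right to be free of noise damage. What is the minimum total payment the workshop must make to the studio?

Efficient level: marginal profit ≥ marginal noise damage through level 2, so k* = 2.
With the studio holding the right, the workshop must at least compensate total damage at k*: 7 + 176 = 183.

$183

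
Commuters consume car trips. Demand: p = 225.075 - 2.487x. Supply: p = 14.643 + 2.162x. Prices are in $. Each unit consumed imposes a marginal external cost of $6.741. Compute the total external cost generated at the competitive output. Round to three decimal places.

$305.124

Market equilibrium (private): 14.643 + 2.162x = 225.075 - 2.487x → x_m = 45.2639.
Total external cost = MEC × x_m = 6.741 × 45.2639 = 305.1239.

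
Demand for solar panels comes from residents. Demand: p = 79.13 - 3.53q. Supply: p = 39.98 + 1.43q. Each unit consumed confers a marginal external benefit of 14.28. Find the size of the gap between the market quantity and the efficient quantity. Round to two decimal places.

Market equilibrium (private): 39.98 + 1.43q = 79.13 - 3.53q → q_m = 7.8931.
Social marginal benefit = demand + MEB = 93.41 - 3.53q.
Set SMB = MC: 93.41 - 3.53q = 39.98 + 1.43q → q* = 10.7722.
Gap = |7.8931 − 10.7722| = 2.8791.

2.88 units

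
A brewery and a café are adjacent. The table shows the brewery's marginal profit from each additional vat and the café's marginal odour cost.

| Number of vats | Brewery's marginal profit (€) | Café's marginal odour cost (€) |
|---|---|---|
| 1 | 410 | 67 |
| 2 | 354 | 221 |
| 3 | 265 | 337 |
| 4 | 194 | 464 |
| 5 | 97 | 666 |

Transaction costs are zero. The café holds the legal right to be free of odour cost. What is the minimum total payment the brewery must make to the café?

Efficient level: marginal profit ≥ marginal odour cost through level 2, so k* = 2.
With the café holding the right, the brewery must at least compensate total damage at k*: 67 + 221 = 288.

€288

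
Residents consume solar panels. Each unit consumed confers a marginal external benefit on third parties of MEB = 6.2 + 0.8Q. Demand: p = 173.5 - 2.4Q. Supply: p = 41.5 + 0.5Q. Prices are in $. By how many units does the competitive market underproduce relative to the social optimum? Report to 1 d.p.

20.3 units

Market equilibrium (private): 41.5 + 0.5Q = 173.5 - 2.4Q → Q_m = 45.5172.
Social marginal benefit = demand + MEB = 179.7 - 1.6Q.
Set SMB = MC: 179.7 - 1.6Q = 41.5 + 0.5Q → Q* = 65.8095.
Gap = |45.5172 − 65.8095| = 20.2923.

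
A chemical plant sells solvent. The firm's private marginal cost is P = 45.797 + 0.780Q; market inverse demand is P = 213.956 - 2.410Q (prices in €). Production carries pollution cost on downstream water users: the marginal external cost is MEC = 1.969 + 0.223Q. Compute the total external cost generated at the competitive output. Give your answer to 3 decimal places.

€413.632

Market equilibrium (private): 45.797 + 0.780Q = 213.956 - 2.410Q → Q_m = 52.7144.
Total external cost = ∫₀^{Q_m} (1.969 + 0.223Q) dQ = 1.969×52.7144 + ½×0.223×52.7144² = 413.6317.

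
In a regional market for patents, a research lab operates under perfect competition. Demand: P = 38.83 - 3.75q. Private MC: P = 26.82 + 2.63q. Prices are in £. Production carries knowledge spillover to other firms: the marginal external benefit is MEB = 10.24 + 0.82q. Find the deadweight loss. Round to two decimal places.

DWL = £12.49

Market equilibrium (private): 26.82 + 2.63q = 38.83 - 3.75q → q_m = 1.8824.
Social marginal cost = private MC − MEB = 16.58 + 1.81q.
Set SMC = demand: 16.58 + 1.81q = 38.83 - 3.75q → q* = 4.0018.
Between q* and q_m the wedge demand − SMC runs linearly from 0 to MEB(q_m), so the loss is a triangle.
DWL = ½ × 2.1194 × 11.7836 = 12.4871.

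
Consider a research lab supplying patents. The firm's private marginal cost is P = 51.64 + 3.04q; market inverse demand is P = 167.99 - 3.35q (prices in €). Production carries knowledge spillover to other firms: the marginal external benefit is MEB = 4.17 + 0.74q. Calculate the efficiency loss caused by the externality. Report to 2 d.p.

DWL = €27.55

Market equilibrium (private): 51.64 + 3.04q = 167.99 - 3.35q → q_m = 18.2081.
Social marginal cost = private MC − MEB = 47.47 + 2.30q.
Set SMC = demand: 47.47 + 2.30q = 167.99 - 3.35q → q* = 21.3310.
The welfare-loss triangle has base |q_m − q*| and height MEB(q_m) (the vertical gap between SMC and demand is zero at q* and MEB at q_m).
DWL = ½ × 3.1229 × 17.6440 = 27.5502.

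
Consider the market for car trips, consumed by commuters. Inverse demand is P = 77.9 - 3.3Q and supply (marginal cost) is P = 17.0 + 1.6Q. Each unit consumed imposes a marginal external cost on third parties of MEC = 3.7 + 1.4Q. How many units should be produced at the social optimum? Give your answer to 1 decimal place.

Social marginal benefit = demand − MEC = 74.2 - 4.7Q.
Set SMB = MC: 74.2 - 4.7Q = 17.0 + 1.6Q → Q* = 9.0794.

Q* = 9.1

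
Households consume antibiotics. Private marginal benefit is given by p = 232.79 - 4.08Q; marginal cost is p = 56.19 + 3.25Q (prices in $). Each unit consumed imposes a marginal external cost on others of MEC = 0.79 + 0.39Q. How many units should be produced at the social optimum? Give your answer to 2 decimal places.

Q* = 22.77

Social marginal benefit = demand − MEC = 232.00 - 4.47Q.
Set SMB = MC: 232.00 - 4.47Q = 56.19 + 3.25Q → Q* = 22.7733.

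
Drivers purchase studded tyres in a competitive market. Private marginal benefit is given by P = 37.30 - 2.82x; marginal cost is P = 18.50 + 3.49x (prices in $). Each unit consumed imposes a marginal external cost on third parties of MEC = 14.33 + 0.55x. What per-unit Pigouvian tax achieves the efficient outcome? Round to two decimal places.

Social marginal benefit = demand − MEC = 22.97 - 3.37x.
Set SMB = MC: 22.97 - 3.37x = 18.50 + 3.49x → x* = 0.6516.
The Pigouvian tax equals MEC at x*: 14.33 + 0.55×0.6516 = 14.6884.

tax = $14.69 per unit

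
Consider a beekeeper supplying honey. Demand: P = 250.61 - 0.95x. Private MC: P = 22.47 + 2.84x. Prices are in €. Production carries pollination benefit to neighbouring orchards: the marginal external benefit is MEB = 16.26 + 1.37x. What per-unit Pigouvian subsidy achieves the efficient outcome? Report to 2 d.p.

subsidy = €154.62 per unit

Social marginal cost = private MC − MEB = 6.21 + 1.47x.
Set SMC = demand: 6.21 + 1.47x = 250.61 - 0.95x → x* = 100.9917.
The Pigouvian subsidy equals MEB at x*: 16.26 + 1.37×100.9917 = 154.6186.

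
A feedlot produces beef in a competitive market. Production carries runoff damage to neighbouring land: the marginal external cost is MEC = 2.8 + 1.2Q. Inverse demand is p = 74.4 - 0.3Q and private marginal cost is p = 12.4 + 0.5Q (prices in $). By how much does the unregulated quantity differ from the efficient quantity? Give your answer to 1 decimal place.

Market equilibrium (private): 12.4 + 0.5Q = 74.4 - 0.3Q → Q_m = 77.5000.
Social marginal cost = private MC + MEC = 15.2 + 1.7Q.
Set SMC = demand: 15.2 + 1.7Q = 74.4 - 0.3Q → Q* = 29.6000.
Gap = |77.5000 − 29.6000| = 47.9000.

47.9 units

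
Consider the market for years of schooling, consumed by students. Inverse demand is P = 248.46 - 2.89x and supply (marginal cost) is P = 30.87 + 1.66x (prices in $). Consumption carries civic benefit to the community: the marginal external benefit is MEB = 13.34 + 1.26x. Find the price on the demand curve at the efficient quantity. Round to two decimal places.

Social marginal benefit = demand + MEB = 261.80 - 1.63x.
Set SMB = MC: 261.80 - 1.63x = 30.87 + 1.66x → x* = 70.1915.
Consumer price on the demand curve at x*: 248.46 − 2.89×70.1915 = 45.6066.

P = $45.61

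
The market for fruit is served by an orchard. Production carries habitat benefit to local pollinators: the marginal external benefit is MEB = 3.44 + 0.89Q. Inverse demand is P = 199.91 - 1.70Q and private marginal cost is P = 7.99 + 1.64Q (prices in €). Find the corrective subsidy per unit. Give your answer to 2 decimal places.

Social marginal cost = private MC − MEB = 4.55 + 0.75Q.
Set SMC = demand: 4.55 + 0.75Q = 199.91 - 1.70Q → Q* = 79.7388.
The Pigouvian subsidy equals MEB at Q*: 3.44 + 0.89×79.7388 = 74.4075.

subsidy = €74.41 per unit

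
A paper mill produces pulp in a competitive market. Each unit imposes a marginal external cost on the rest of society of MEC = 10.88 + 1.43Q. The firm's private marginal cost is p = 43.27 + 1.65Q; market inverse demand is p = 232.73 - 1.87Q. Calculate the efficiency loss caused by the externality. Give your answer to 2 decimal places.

DWL = 779.52

Market equilibrium (private): 43.27 + 1.65Q = 232.73 - 1.87Q → Q_m = 53.8239.
Social marginal cost = private MC + MEC = 54.15 + 3.08Q.
Set SMC = demand: 54.15 + 3.08Q = 232.73 - 1.87Q → Q* = 36.0768.
The welfare-loss triangle has base |Q_m − Q*| and height MEC(Q_m) (the vertical gap between SMC and demand is zero at Q* and MEC at Q_m).
DWL = ½ × 17.7471 × 87.8481 = 779.5245.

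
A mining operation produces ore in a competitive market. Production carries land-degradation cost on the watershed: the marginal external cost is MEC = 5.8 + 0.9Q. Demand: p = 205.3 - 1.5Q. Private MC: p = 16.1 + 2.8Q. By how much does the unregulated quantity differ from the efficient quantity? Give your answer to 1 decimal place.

8.7 units

Market equilibrium (private): 16.1 + 2.8Q = 205.3 - 1.5Q → Q_m = 44.0000.
Social marginal cost = private MC + MEC = 21.9 + 3.7Q.
Set SMC = demand: 21.9 + 3.7Q = 205.3 - 1.5Q → Q* = 35.2692.
Gap = |44.0000 − 35.2692| = 8.7308.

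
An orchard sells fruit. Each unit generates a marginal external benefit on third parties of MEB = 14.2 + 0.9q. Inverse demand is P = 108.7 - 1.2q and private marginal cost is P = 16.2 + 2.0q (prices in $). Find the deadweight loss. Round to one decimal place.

DWL = $351.6

Market equilibrium (private): 16.2 + 2.0q = 108.7 - 1.2q → q_m = 28.9063.
Social marginal cost = private MC − MEB = 2.0 + 1.1q.
Set SMC = demand: 2.0 + 1.1q = 108.7 - 1.2q → q* = 46.3913.
Between q* and q_m the wedge demand − SMC runs linearly from 0 to MEB(q_m), so the loss is a triangle.
DWL = ½ × 17.4850 × 40.2156 = 351.5849.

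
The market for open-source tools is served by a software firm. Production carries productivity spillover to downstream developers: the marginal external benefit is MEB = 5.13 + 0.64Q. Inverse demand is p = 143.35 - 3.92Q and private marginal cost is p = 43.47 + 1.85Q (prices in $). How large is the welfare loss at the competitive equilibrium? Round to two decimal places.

Market equilibrium (private): 43.47 + 1.85Q = 143.35 - 3.92Q → Q_m = 17.3102.
Social marginal cost = private MC − MEB = 38.34 + 1.21Q.
Set SMC = demand: 38.34 + 1.21Q = 143.35 - 3.92Q → Q* = 20.4698.
The loss is the area between SMC and demand from Q* to Q_m; with linear curves that's a triangle of height MEB(Q_m).
DWL = ½ × 3.1596 × 16.2085 = 25.6062.

DWL = $25.61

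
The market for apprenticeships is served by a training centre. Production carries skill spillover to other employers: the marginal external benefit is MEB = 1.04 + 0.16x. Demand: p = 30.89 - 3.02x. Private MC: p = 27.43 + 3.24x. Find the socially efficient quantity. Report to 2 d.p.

x* = 0.74

Social marginal cost = private MC − MEB = 26.39 + 3.08x.
Set SMC = demand: 26.39 + 3.08x = 30.89 - 3.02x → x* = 0.7377.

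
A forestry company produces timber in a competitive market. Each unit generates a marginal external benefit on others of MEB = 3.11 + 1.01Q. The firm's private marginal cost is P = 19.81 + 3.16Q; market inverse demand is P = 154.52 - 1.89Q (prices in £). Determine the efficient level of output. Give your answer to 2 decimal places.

Social marginal cost = private MC − MEB = 16.70 + 2.15Q.
Set SMC = demand: 16.70 + 2.15Q = 154.52 - 1.89Q → Q* = 34.1139.

Q* = 34.11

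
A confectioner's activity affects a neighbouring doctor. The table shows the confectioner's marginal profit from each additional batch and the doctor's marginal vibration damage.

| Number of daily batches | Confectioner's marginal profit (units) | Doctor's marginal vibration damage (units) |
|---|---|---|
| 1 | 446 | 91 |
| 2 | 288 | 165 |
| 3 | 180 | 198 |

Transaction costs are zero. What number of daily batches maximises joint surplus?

Bargaining reaches the level where marginal profit last exceeds marginal vibration damage.
That holds through level 2 (288 ≥ 165) but not at 3 (180 < 198).

2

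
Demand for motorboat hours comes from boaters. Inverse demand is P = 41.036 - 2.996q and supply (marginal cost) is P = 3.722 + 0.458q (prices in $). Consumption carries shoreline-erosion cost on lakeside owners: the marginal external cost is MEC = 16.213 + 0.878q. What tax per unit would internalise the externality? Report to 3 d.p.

Social marginal benefit = demand − MEC = 24.823 - 3.874q.
Set SMB = MC: 24.823 - 3.874q = 3.722 + 0.458q → q* = 4.8710.
The Pigouvian tax equals MEC at q*: 16.213 + 0.878×4.8710 = 20.4897.

tax = $20.490 per unit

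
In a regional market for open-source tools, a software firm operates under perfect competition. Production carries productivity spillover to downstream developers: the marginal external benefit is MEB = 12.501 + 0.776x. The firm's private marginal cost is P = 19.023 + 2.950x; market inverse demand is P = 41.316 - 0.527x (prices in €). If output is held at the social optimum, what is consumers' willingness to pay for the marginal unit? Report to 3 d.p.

Social marginal cost = private MC − MEB = 6.522 + 2.174x.
Set SMC = demand: 6.522 + 2.174x = 41.316 - 0.527x → x* = 12.8819.
Consumer price on the demand curve at x*: 41.316 − 0.527×12.8819 = 34.5272.

P = €34.527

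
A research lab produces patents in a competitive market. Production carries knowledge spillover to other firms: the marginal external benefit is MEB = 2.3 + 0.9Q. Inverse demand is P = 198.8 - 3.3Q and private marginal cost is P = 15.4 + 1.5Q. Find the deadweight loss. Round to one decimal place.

Market equilibrium (private): 15.4 + 1.5Q = 198.8 - 3.3Q → Q_m = 38.2083.
Social marginal cost = private MC − MEB = 13.1 + 0.6Q.
Set SMC = demand: 13.1 + 0.6Q = 198.8 - 3.3Q → Q* = 47.6154.
The welfare-loss triangle has base |Q_m − Q*| and height MEB(Q_m) (the vertical gap between SMC and demand is zero at Q* and MEB at Q_m).
DWL = ½ × 9.4071 × 36.6875 = 172.5615.

DWL = 172.6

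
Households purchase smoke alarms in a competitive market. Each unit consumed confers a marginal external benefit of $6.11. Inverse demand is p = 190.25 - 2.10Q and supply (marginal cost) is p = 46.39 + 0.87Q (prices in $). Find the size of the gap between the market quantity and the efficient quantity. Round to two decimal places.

2.06 units

Market equilibrium (private): 46.39 + 0.87Q = 190.25 - 2.10Q → Q_m = 48.4377.
Social marginal benefit = demand + MEB = 196.36 - 2.10Q.
Set SMB = MC: 196.36 - 2.10Q = 46.39 + 0.87Q → Q* = 50.4949.
Gap = |48.4377 − 50.4949| = 2.0572.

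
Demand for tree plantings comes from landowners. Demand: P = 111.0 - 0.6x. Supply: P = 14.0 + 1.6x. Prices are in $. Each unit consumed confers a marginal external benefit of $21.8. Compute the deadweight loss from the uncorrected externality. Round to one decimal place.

DWL = $108.0

Market equilibrium (private): 14.0 + 1.6x = 111.0 - 0.6x → x_m = 44.0909.
Social marginal benefit = demand + MEB = 132.8 - 0.6x.
Set SMB = MC: 132.8 - 0.6x = 14.0 + 1.6x → x* = 54.0000.
The loss is the area between SMB and MC from x* to x_m; with linear curves that's a triangle of height MEB(x_m).
DWL = ½ × 9.9091 × 21.8000 = 108.0092.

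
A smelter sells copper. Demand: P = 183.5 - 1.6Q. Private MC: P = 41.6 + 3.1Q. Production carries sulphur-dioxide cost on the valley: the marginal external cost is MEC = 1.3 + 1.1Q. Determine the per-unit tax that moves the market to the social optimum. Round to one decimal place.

tax = 28.0 per unit

Social marginal cost = private MC + MEC = 42.9 + 4.2Q.
Set SMC = demand: 42.9 + 4.2Q = 183.5 - 1.6Q → Q* = 24.2414.
The Pigouvian tax equals MEC at Q*: 1.3 + 1.1×24.2414 = 27.9655.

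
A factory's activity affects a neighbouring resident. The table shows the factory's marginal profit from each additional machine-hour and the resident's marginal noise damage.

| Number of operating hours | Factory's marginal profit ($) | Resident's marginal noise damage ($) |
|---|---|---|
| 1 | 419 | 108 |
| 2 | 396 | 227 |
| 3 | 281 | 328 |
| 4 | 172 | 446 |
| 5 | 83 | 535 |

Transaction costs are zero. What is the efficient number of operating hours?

Bargaining reaches the level where marginal profit last exceeds marginal noise damage.
That holds through level 2 (396 ≥ 227) but not at 3 (281 < 328).

2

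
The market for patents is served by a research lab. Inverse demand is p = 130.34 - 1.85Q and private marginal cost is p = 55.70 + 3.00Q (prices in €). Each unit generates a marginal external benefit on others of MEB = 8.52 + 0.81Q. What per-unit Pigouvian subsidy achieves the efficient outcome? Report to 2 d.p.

subsidy = €25.19 per unit

Social marginal cost = private MC − MEB = 47.18 + 2.19Q.
Set SMC = demand: 47.18 + 2.19Q = 130.34 - 1.85Q → Q* = 20.5842.
The Pigouvian subsidy equals MEB at Q*: 8.52 + 0.81×20.5842 = 25.1932.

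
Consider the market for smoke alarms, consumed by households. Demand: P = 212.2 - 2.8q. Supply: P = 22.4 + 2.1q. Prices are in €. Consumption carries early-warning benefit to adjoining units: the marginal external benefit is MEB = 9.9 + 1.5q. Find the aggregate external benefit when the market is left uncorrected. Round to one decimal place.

Market equilibrium (private): 22.4 + 2.1q = 212.2 - 2.8q → q_m = 38.7347.
Total external benefit = ∫₀^{q_m} (9.9 + 1.5q) dq = 9.9×38.7347 + ½×1.5×38.7347² = 1508.7563.

€1508.8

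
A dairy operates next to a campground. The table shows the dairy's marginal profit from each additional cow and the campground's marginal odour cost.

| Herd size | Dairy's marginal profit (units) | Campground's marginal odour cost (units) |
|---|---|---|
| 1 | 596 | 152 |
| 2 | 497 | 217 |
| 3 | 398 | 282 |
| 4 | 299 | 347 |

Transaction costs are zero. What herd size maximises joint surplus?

Bargaining reaches the level where marginal profit last exceeds marginal odour cost.
That holds through level 3 (398 ≥ 282) but not at 4 (299 < 347).

3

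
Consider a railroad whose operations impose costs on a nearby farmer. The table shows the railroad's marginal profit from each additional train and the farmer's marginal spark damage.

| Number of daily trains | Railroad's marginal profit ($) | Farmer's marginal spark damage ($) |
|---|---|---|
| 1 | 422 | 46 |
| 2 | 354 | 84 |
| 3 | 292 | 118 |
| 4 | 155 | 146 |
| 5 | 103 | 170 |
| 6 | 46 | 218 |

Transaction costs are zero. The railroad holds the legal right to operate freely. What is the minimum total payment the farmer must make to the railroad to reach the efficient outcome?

Left alone the railroad would choose level 6 (marginal profit stays positive).
Efficient level: k* = 4 (marginal profit ≥ marginal spark damage through 4).
The farmer must at least cover the railroad's forgone profit from cutting 6→4: 103 + 46 = 149.

$149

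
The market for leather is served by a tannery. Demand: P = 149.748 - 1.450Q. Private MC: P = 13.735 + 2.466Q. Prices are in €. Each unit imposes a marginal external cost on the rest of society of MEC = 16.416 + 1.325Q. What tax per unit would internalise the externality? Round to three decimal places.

Social marginal cost = private MC + MEC = 30.151 + 3.791Q.
Set SMC = demand: 30.151 + 3.791Q = 149.748 - 1.450Q → Q* = 22.8195.
The Pigouvian tax equals MEC at Q*: 16.416 + 1.325×22.8195 = 46.6518.

tax = €46.652 per unit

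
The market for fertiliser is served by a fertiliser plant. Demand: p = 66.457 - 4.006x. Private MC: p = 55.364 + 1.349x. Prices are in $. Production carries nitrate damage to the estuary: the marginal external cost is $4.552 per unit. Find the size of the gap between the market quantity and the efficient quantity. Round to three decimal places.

0.850 units

Market equilibrium (private): 55.364 + 1.349x = 66.457 - 4.006x → x_m = 2.0715.
Social marginal cost = private MC + MEC = 59.916 + 1.349x.
Set SMC = demand: 59.916 + 1.349x = 66.457 - 4.006x → x* = 1.2215.
Gap = |2.0715 − 1.2215| = 0.8500.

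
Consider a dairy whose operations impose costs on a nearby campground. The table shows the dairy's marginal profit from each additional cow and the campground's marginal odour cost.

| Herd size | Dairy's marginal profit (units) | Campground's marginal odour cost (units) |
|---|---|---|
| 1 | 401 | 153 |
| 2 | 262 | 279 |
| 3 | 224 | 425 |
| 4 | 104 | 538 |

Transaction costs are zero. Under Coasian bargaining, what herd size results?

Bargaining reaches the level where marginal profit last exceeds marginal odour cost.
That holds through level 1 (401 ≥ 153) but not at 2 (262 < 279).

1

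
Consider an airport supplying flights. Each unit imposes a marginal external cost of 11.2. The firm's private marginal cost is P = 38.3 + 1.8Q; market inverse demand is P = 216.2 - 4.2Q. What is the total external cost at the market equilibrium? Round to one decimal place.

332.1

Market equilibrium (private): 38.3 + 1.8Q = 216.2 - 4.2Q → Q_m = 29.6500.
Total external cost = MEC × Q_m = 11.2 × 29.6500 = 332.0800.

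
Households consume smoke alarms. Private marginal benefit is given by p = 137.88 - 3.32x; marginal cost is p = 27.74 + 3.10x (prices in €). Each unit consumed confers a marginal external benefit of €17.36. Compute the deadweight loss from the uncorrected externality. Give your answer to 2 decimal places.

Market equilibrium (private): 27.74 + 3.10x = 137.88 - 3.32x → x_m = 17.1558.
Social marginal benefit = demand + MEB = 155.24 - 3.32x.
Set SMB = MC: 155.24 - 3.32x = 27.74 + 3.10x → x* = 19.8598.
Height of the DWL triangle at x_m is SMB(x_m) − MC(x_m) = MEB(x_m) = 17.3600.
DWL = ½ × 2.7040 × 17.3600 = 23.4707.

DWL = €23.47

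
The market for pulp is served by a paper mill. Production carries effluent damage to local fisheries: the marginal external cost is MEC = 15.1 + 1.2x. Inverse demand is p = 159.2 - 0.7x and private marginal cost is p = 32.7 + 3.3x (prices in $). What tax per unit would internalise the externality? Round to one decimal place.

Social marginal cost = private MC + MEC = 47.8 + 4.5x.
Set SMC = demand: 47.8 + 4.5x = 159.2 - 0.7x → x* = 21.4231.
The Pigouvian tax equals MEC at x*: 15.1 + 1.2×21.4231 = 40.8077.

tax = $40.8 per unit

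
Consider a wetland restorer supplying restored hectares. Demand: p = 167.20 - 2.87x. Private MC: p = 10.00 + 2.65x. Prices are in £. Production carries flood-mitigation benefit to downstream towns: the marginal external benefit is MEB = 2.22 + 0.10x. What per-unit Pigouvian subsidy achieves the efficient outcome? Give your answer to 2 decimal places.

Social marginal cost = private MC − MEB = 7.78 + 2.55x.
Set SMC = demand: 7.78 + 2.55x = 167.20 - 2.87x → x* = 29.4133.
The Pigouvian subsidy equals MEB at x*: 2.22 + 0.10×29.4133 = 5.1613.

subsidy = £5.16 per unit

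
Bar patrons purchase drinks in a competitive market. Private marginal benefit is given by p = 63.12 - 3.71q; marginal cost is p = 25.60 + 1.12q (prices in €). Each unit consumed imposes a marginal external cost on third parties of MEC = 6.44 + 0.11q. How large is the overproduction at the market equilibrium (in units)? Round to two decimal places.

Market equilibrium (private): 25.60 + 1.12q = 63.12 - 3.71q → q_m = 7.7681.
Social marginal benefit = demand − MEC = 56.68 - 3.82q.
Set SMB = MC: 56.68 - 3.82q = 25.60 + 1.12q → q* = 6.2915.
Gap = |7.7681 − 6.2915| = 1.4766.

1.48 units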